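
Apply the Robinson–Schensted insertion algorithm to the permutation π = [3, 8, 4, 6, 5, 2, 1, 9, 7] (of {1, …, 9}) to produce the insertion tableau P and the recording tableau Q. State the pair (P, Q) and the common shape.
P = [1, 4, 5, 7] / [2, 9] / [3] / [6] / [8];  Q = [1, 2, 4, 8] / [3, 9] / [5] / [6] / [7];  common shape = (4, 2, 1, 1, 1)

Row-insert the values π_1, π_2, … into P one at a time, bumping the leftmost entry strictly greater than the inserted value down to the next row. The recording tableau Q records, in position (i, j), the step at which that cell was added to P.
  Insert 3 (step 1): P = [3];  Q = [1]
  Insert 8 (step 2): P = [3, 8];  Q = [1, 2]
  Insert 4 (step 3): P = [3, 4] / [8];  Q = [1, 2] / [3]
  Insert 6 (step 4): P = [3, 4, 6] / [8];  Q = [1, 2, 4] / [3]
  Insert 5 (step 5): P = [3, 4, 5] / [6] / [8];  Q = [1, 2, 4] / [3] / [5]
  Insert 2 (step 6): P = [2, 4, 5] / [3] / [6] / [8];  Q = [1, 2, 4] / [3] / [5] / [6]
  Insert 1 (step 7): P = [1, 4, 5] / [2] / [3] / [6] / [8];  Q = [1, 2, 4] / [3] / [5] / [6] / [7]
  Insert 9 (step 8): P = [1, 4, 5, 9] / [2] / [3] / [6] / [8];  Q = [1, 2, 4, 8] / [3] / [5] / [6] / [7]
  Insert 7 (step 9): P = [1, 4, 5, 7] / [2, 9] / [3] / [6] / [8];  Q = [1, 2, 4, 8] / [3, 9] / [5] / [6] / [7]
Final shape: (4, 2, 1, 1, 1).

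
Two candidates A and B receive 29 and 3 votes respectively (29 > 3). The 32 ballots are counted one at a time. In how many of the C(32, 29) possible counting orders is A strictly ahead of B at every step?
Strict-lead orderings = 4030

Total orderings of the 32 votes with 29 for A: C(32, 29) = 4960. By the Bertrand ballot formula (Cycle Lemma / reflection principle), the number of orderings in which A is strictly ahead of B throughout is (p − q)/(p + q) · C(p + q, p) = (29 − 3)/(29 + 3) · 4960 = 4030.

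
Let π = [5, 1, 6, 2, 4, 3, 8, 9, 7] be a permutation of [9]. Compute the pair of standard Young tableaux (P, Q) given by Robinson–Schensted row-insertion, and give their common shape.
P = [1, 2, 3, 7, 9] / [4, 6, 8] / [5];  Q = [1, 3, 5, 7, 8] / [2, 4, 9] / [6];  common shape = (5, 3, 1)

Row-insert the values π_1, π_2, … into P one at a time, bumping the leftmost entry strictly greater than the inserted value down to the next row. The recording tableau Q records, in position (i, j), the step at which that cell was added to P.
  Insert 5 (step 1): P = [5];  Q = [1]
  Insert 1 (step 2): P = [1] / [5];  Q = [1] / [2]
  Insert 6 (step 3): P = [1, 6] / [5];  Q = [1, 3] / [2]
  Insert 2 (step 4): P = [1, 2] / [5, 6];  Q = [1, 3] / [2, 4]
  Insert 4 (step 5): P = [1, 2, 4] / [5, 6];  Q = [1, 3, 5] / [2, 4]
  Insert 3 (step 6): P = [1, 2, 3] / [4, 6] / [5];  Q = [1, 3, 5] / [2, 4] / [6]
  Insert 8 (step 7): P = [1, 2, 3, 8] / [4, 6] / [5];  Q = [1, 3, 5, 7] / [2, 4] / [6]
  Insert 9 (step 8): P = [1, 2, 3, 8, 9] / [4, 6] / [5];  Q = [1, 3, 5, 7, 8] / [2, 4] / [6]
  Insert 7 (step 9): P = [1, 2, 3, 7, 9] / [4, 6, 8] / [5];  Q = [1, 3, 5, 7, 8] / [2, 4, 9] / [6]
Final shape: (5, 3, 1).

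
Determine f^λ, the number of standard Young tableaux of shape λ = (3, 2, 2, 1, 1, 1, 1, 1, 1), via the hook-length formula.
# SYT of shape (3, 2, 2, 1, 1, 1, 1, 1, 1) = 1365

Hook-length formula: f^λ = n! / Π hook(c), product over all cells c of the Young diagram. For λ = (3, 2, 2, 1, 1, 1, 1, 1, 1), n = 13 boxes. Hook lengths by row (left-to-right, top-to-bottom): [11, 4, 1]; [9, 2]; [8, 1]; [6]; [5]; [4]; [3]; [2]; [1]. Product of hooks = 4561920. So f^λ = 13! / 4561920 = 6227020800 / 4561920 = 1365.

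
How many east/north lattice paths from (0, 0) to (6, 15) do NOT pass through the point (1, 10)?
Number of paths = 51492

Total paths from (0, 0) to (6, 15): C(21, 6) = 54264. Paths through (1, 10): (paths (0, 0) → (1, 10)) × (paths (1, 10) → (6, 15)) = C(11, 1) · C(10, 5) = 11 · 252 = 2772. Avoidance count = 54264 − 2772 = 51492.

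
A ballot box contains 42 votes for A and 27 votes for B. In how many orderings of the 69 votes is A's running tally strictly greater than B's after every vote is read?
Strict-lead orderings = 2431577733201275120

Total orderings of the 69 votes with 42 for A: C(69, 42) = 11185257572725865552. By the Bertrand ballot formula (Cycle Lemma / reflection principle), the number of orderings in which A is strictly ahead of B throughout is (p − q)/(p + q) · C(p + q, p) = (42 − 27)/(42 + 27) · 11185257572725865552 = 2431577733201275120.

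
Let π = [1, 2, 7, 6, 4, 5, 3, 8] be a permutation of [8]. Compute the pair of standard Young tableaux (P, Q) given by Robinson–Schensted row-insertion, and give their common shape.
P = [1, 2, 3, 5, 8] / [4] / [6] / [7];  Q = [1, 2, 3, 6, 8] / [4] / [5] / [7];  common shape = (5, 1, 1, 1)

Row-insert the values π_1, π_2, … into P one at a time, bumping the leftmost entry strictly greater than the inserted value down to the next row. The recording tableau Q records, in position (i, j), the step at which that cell was added to P.
  Insert 1 (step 1): P = [1];  Q = [1]
  Insert 2 (step 2): P = [1, 2];  Q = [1, 2]
  Insert 7 (step 3): P = [1, 2, 7];  Q = [1, 2, 3]
  Insert 6 (step 4): P = [1, 2, 6] / [7];  Q = [1, 2, 3] / [4]
  Insert 4 (step 5): P = [1, 2, 4] / [6] / [7];  Q = [1, 2, 3] / [4] / [5]
  Insert 5 (step 6): P = [1, 2, 4, 5] / [6] / [7];  Q = [1, 2, 3, 6] / [4] / [5]
  Insert 3 (step 7): P = [1, 2, 3, 5] / [4] / [6] / [7];  Q = [1, 2, 3, 6] / [4] / [5] / [7]
  Insert 8 (step 8): P = [1, 2, 3, 5, 8] / [4] / [6] / [7];  Q = [1, 2, 3, 6, 8] / [4] / [5] / [7]
Final shape: (5, 1, 1, 1).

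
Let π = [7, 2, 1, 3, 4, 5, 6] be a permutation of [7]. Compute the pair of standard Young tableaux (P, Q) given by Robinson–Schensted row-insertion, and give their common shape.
P = [1, 3, 4, 5, 6] / [2] / [7];  Q = [1, 4, 5, 6, 7] / [2] / [3];  common shape = (5, 1, 1)

Row-insert the values π_1, π_2, … into P one at a time, bumping the leftmost entry strictly greater than the inserted value down to the next row. The recording tableau Q records, in position (i, j), the step at which that cell was added to P.
  Insert 7 (step 1): P = [7];  Q = [1]
  Insert 2 (step 2): P = [2] / [7];  Q = [1] / [2]
  Insert 1 (step 3): P = [1] / [2] / [7];  Q = [1] / [2] / [3]
  Insert 3 (step 4): P = [1, 3] / [2] / [7];  Q = [1, 4] / [2] / [3]
  Insert 4 (step 5): P = [1, 3, 4] / [2] / [7];  Q = [1, 4, 5] / [2] / [3]
  Insert 5 (step 6): P = [1, 3, 4, 5] / [2] / [7];  Q = [1, 4, 5, 6] / [2] / [3]
  Insert 6 (step 7): P = [1, 3, 4, 5, 6] / [2] / [7];  Q = [1, 4, 5, 6, 7] / [2] / [3]
Final shape: (5, 1, 1).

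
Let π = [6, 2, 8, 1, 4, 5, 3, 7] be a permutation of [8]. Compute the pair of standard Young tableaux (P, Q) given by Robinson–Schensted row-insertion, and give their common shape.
P = [1, 3, 5, 7] / [2, 4] / [6, 8];  Q = [1, 3, 6, 8] / [2, 5] / [4, 7];  common shape = (4, 2, 2)

Row-insert the values π_1, π_2, … into P one at a time, bumping the leftmost entry strictly greater than the inserted value down to the next row. The recording tableau Q records, in position (i, j), the step at which that cell was added to P.
  Insert 6 (step 1): P = [6];  Q = [1]
  Insert 2 (step 2): P = [2] / [6];  Q = [1] / [2]
  Insert 8 (step 3): P = [2, 8] / [6];  Q = [1, 3] / [2]
  Insert 1 (step 4): P = [1, 8] / [2] / [6];  Q = [1, 3] / [2] / [4]
  Insert 4 (step 5): P = [1, 4] / [2, 8] / [6];  Q = [1, 3] / [2, 5] / [4]
  Insert 5 (step 6): P = [1, 4, 5] / [2, 8] / [6];  Q = [1, 3, 6] / [2, 5] / [4]
  Insert 3 (step 7): P = [1, 3, 5] / [2, 4] / [6, 8];  Q = [1, 3, 6] / [2, 5] / [4, 7]
  Insert 7 (step 8): P = [1, 3, 5, 7] / [2, 4] / [6, 8];  Q = [1, 3, 6, 8] / [2, 5] / [4, 7]
Final shape: (4, 2, 2).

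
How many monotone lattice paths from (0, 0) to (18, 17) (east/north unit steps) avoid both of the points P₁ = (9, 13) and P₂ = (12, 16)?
Number of paths = 4038598865

Inclusion–exclusion. Total paths: C(35, 18) = 4537567650. Through P₁: C(22, 9)·C(13, 9) = 355655300. Through P₂: C(28, 12)·C(7, 6) = 212952285. Since P₁ is strictly southwest of P₂, a monotone path through both must visit P₁ then P₂; paths through both = C(22, 9)·C(6, 3)·C(7, 6) = 69638800. Avoid both = 4537567650 − 355655300 − 212952285 + 69638800 = 4038598865.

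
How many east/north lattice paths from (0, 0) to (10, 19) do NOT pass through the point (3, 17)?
Number of paths = 19988970

Total paths from (0, 0) to (10, 19): C(29, 10) = 20030010. Paths through (3, 17): (paths (0, 0) → (3, 17)) × (paths (3, 17) → (10, 19)) = C(20, 3) · C(9, 7) = 1140 · 36 = 41040. Avoidance count = 20030010 − 41040 = 19988970.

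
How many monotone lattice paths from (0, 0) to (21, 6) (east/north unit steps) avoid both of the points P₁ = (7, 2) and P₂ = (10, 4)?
Number of paths = 135852

Inclusion–exclusion. Total paths: C(27, 21) = 296010. Through P₁: C(9, 7)·C(18, 14) = 110160. Through P₂: C(14, 10)·C(13, 11) = 78078. Since P₁ is strictly southwest of P₂, a monotone path through both must visit P₁ then P₂; paths through both = C(9, 7)·C(5, 3)·C(13, 11) = 28080. Avoid both = 296010 − 110160 − 78078 + 28080 = 135852.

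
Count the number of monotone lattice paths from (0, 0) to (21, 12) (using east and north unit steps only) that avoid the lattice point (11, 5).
Number of paths = 269868456

Total paths from (0, 0) to (21, 12): C(33, 21) = 354817320. Paths through (11, 5): (paths (0, 0) → (11, 5)) × (paths (11, 5) → (21, 12)) = C(16, 11) · C(17, 10) = 4368 · 19448 = 84948864. Avoidance count = 354817320 − 84948864 = 269868456.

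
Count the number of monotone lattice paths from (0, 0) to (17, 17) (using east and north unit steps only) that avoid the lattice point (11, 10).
Number of paths = 1728345564

Total paths from (0, 0) to (17, 17): C(34, 17) = 2333606220. Paths through (11, 10): (paths (0, 0) → (11, 10)) × (paths (11, 10) → (17, 17)) = C(21, 11) · C(13, 6) = 352716 · 1716 = 605260656. Avoidance count = 2333606220 − 605260656 = 1728345564.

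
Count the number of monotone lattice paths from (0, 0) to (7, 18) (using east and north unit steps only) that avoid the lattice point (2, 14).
Number of paths = 465580

Total paths from (0, 0) to (7, 18): C(25, 7) = 480700. Paths through (2, 14): (paths (0, 0) → (2, 14)) × (paths (2, 14) → (7, 18)) = C(16, 2) · C(9, 5) = 120 · 126 = 15120. Avoidance count = 480700 − 15120 = 465580.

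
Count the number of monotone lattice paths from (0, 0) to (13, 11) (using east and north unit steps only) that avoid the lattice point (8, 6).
Number of paths = 1739388

Total paths from (0, 0) to (13, 11): C(24, 13) = 2496144. Paths through (8, 6): (paths (0, 0) → (8, 6)) × (paths (8, 6) → (13, 11)) = C(14, 8) · C(10, 5) = 3003 · 252 = 756756. Avoidance count = 2496144 − 756756 = 1739388.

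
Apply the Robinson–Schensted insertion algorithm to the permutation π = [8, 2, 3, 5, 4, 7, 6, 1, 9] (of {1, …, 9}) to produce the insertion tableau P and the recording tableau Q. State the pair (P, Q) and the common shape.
P = [1, 3, 4, 6, 9] / [2, 7] / [5] / [8];  Q = [1, 3, 4, 6, 9] / [2, 7] / [5] / [8];  common shape = (5, 2, 1, 1)

Row-insert the values π_1, π_2, … into P one at a time, bumping the leftmost entry strictly greater than the inserted value down to the next row. The recording tableau Q records, in position (i, j), the step at which that cell was added to P.
  Insert 8 (step 1): P = [8];  Q = [1]
  Insert 2 (step 2): P = [2] / [8];  Q = [1] / [2]
  Insert 3 (step 3): P = [2, 3] / [8];  Q = [1, 3] / [2]
  Insert 5 (step 4): P = [2, 3, 5] / [8];  Q = [1, 3, 4] / [2]
  Insert 4 (step 5): P = [2, 3, 4] / [5] / [8];  Q = [1, 3, 4] / [2] / [5]
  Insert 7 (step 6): P = [2, 3, 4, 7] / [5] / [8];  Q = [1, 3, 4, 6] / [2] / [5]
  Insert 6 (step 7): P = [2, 3, 4, 6] / [5, 7] / [8];  Q = [1, 3, 4, 6] / [2, 7] / [5]
  Insert 1 (step 8): P = [1, 3, 4, 6] / [2, 7] / [5] / [8];  Q = [1, 3, 4, 6] / [2, 7] / [5] / [8]
  Insert 9 (step 9): P = [1, 3, 4, 6, 9] / [2, 7] / [5] / [8];  Q = [1, 3, 4, 6, 9] / [2, 7] / [5] / [8]
Final shape: (5, 2, 1, 1).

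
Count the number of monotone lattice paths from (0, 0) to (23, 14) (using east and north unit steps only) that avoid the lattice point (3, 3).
Number of paths = 4413640500

Total paths from (0, 0) to (23, 14): C(37, 23) = 6107086800. Paths through (3, 3): (paths (0, 0) → (3, 3)) × (paths (3, 3) → (23, 14)) = C(6, 3) · C(31, 20) = 20 · 84672315 = 1693446300. Avoidance count = 6107086800 − 1693446300 = 4413640500.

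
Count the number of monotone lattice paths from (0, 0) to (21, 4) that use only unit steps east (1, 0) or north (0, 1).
Number of paths = 12650

A monotone lattice path from (0, 0) to (21, 4) consists of 21 east steps and 4 north steps in some order, so it is determined by which 21 of the 25 steps are east. The count is C(25, 21) = 12650.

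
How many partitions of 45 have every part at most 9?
p(45, parts ≤ 9) = 25331

Use the recurrence p(n, m) = p(n, m−1) + p(n−m, m): either the largest part is < m (count p(n, m−1)) or the largest part is exactly m (remove one copy of m, count p(n−m, m)). With p(0, ·) = 1 this gives p(45, parts ≤ 9) = 25331. (By conjugating Young diagrams, this also counts partitions of 45 into at most 9 parts.)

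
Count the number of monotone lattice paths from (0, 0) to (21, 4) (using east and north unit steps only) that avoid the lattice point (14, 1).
Number of paths = 10850

Total paths from (0, 0) to (21, 4): C(25, 21) = 12650. Paths through (14, 1): (paths (0, 0) → (14, 1)) × (paths (14, 1) → (21, 4)) = C(15, 14) · C(10, 7) = 15 · 120 = 1800. Avoidance count = 12650 − 1800 = 10850.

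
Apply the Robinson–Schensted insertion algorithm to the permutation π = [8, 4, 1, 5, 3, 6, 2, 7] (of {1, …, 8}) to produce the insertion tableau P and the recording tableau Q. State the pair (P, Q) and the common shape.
P = [1, 2, 6, 7] / [3, 5] / [4] / [8];  Q = [1, 4, 6, 8] / [2, 5] / [3] / [7];  common shape = (4, 2, 1, 1)

Row-insert the values π_1, π_2, … into P one at a time, bumping the leftmost entry strictly greater than the inserted value down to the next row. The recording tableau Q records, in position (i, j), the step at which that cell was added to P.
  Insert 8 (step 1): P = [8];  Q = [1]
  Insert 4 (step 2): P = [4] / [8];  Q = [1] / [2]
  Insert 1 (step 3): P = [1] / [4] / [8];  Q = [1] / [2] / [3]
  Insert 5 (step 4): P = [1, 5] / [4] / [8];  Q = [1, 4] / [2] / [3]
  Insert 3 (step 5): P = [1, 3] / [4, 5] / [8];  Q = [1, 4] / [2, 5] / [3]
  Insert 6 (step 6): P = [1, 3, 6] / [4, 5] / [8];  Q = [1, 4, 6] / [2, 5] / [3]
  Insert 2 (step 7): P = [1, 2, 6] / [3, 5] / [4] / [8];  Q = [1, 4, 6] / [2, 5] / [3] / [7]
  Insert 7 (step 8): P = [1, 2, 6, 7] / [3, 5] / [4] / [8];  Q = [1, 4, 6, 8] / [2, 5] / [3] / [7]
Final shape: (4, 2, 1, 1).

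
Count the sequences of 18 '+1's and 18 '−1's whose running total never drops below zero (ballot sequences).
C_18 = 477638700

These ballot sequences are counted by the Catalan number C_n = (1/(n + 1)) · C(2n, n). For n = 18: C_18 = (1/19) · C(36, 18) = 9075135300/19 = 477638700.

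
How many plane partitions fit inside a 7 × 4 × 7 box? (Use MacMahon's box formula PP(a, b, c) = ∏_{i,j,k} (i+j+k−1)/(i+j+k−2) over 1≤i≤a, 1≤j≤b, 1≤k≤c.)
PP(7, 4, 7) = 142174944340

Evaluate the triple product over i = 1..7, j = 1..4, k = 1..7. The factors are (2/1) · (3/2) · (4/3) · (5/4) · (6/5) · (7/6) · (8/7) · (3/2) · … (196 factors total). The numerators and denominators telescope so the product is an integer; carrying out the multiplication exactly gives PP(7, 4, 7) = 142174944340.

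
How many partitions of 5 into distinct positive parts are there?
q(5) = 3

List partitions of 5 into distinct parts: 5, 4+1, 3+2. There are q(5) = 3. (Euler: this equals the number of odd-part partitions of 5.)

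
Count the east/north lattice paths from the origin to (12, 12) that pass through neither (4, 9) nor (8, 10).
Number of paths = 1983436

Inclusion–exclusion. Total paths: C(24, 12) = 2704156. Through P₁: C(13, 4)·C(11, 8) = 117975. Through P₂: C(18, 8)·C(6, 4) = 656370. Since P₁ is strictly southwest of P₂, a monotone path through both must visit P₁ then P₂; paths through both = C(13, 4)·C(5, 4)·C(6, 4) = 53625. Avoid both = 2704156 − 117975 − 656370 + 53625 = 1983436.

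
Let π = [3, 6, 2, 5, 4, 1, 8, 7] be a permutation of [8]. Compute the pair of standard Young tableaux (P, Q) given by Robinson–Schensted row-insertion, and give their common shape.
P = [1, 4, 7] / [2, 5, 8] / [3] / [6];  Q = [1, 2, 7] / [3, 4, 8] / [5] / [6];  common shape = (3, 3, 1, 1)

Row-insert the values π_1, π_2, … into P one at a time, bumping the leftmost entry strictly greater than the inserted value down to the next row. The recording tableau Q records, in position (i, j), the step at which that cell was added to P.
  Insert 3 (step 1): P = [3];  Q = [1]
  Insert 6 (step 2): P = [3, 6];  Q = [1, 2]
  Insert 2 (step 3): P = [2, 6] / [3];  Q = [1, 2] / [3]
  Insert 5 (step 4): P = [2, 5] / [3, 6];  Q = [1, 2] / [3, 4]
  Insert 4 (step 5): P = [2, 4] / [3, 5] / [6];  Q = [1, 2] / [3, 4] / [5]
  Insert 1 (step 6): P = [1, 4] / [2, 5] / [3] / [6];  Q = [1, 2] / [3, 4] / [5] / [6]
  Insert 8 (step 7): P = [1, 4, 8] / [2, 5] / [3] / [6];  Q = [1, 2, 7] / [3, 4] / [5] / [6]
  Insert 7 (step 8): P = [1, 4, 7] / [2, 5, 8] / [3] / [6];  Q = [1, 2, 7] / [3, 4, 8] / [5] / [6]
Final shape: (3, 3, 1, 1).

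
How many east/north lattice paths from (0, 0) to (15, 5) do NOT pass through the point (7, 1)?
Number of paths = 11544

Total paths from (0, 0) to (15, 5): C(20, 15) = 15504. Paths through (7, 1): (paths (0, 0) → (7, 1)) × (paths (7, 1) → (15, 5)) = C(8, 7) · C(12, 8) = 8 · 495 = 3960. Avoidance count = 15504 − 3960 = 11544.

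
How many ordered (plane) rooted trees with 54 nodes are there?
C_53 = 116157871455782434250553845880

These ordered rooted trees are counted by the Catalan number C_n = (1/(n + 1)) · C(2n, n). For n = 53: C_53 = (1/54) · C(106, 53) = 6272525058612251449529907677520/54 = 116157871455782434250553845880.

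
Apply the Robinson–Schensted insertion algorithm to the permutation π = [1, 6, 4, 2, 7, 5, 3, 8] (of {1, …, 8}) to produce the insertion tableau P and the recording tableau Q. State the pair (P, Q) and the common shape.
P = [1, 2, 3, 8] / [4, 5] / [6, 7];  Q = [1, 2, 5, 8] / [3, 6] / [4, 7];  common shape = (4, 2, 2)

Row-insert the values π_1, π_2, … into P one at a time, bumping the leftmost entry strictly greater than the inserted value down to the next row. The recording tableau Q records, in position (i, j), the step at which that cell was added to P.
  Insert 1 (step 1): P = [1];  Q = [1]
  Insert 6 (step 2): P = [1, 6];  Q = [1, 2]
  Insert 4 (step 3): P = [1, 4] / [6];  Q = [1, 2] / [3]
  Insert 2 (step 4): P = [1, 2] / [4] / [6];  Q = [1, 2] / [3] / [4]
  Insert 7 (step 5): P = [1, 2, 7] / [4] / [6];  Q = [1, 2, 5] / [3] / [4]
  Insert 5 (step 6): P = [1, 2, 5] / [4, 7] / [6];  Q = [1, 2, 5] / [3, 6] / [4]
  Insert 3 (step 7): P = [1, 2, 3] / [4, 5] / [6, 7];  Q = [1, 2, 5] / [3, 6] / [4, 7]
  Insert 8 (step 8): P = [1, 2, 3, 8] / [4, 5] / [6, 7];  Q = [1, 2, 5, 8] / [3, 6] / [4, 7]
Final shape: (4, 2, 2).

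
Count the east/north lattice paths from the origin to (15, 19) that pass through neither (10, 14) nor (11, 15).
Number of paths = 1095475648

Inclusion–exclusion. Total paths: C(34, 15) = 1855967520. Through P₁: C(24, 10)·C(10, 5) = 494236512. Through P₂: C(26, 11)·C(8, 4) = 540831200. Since P₁ is strictly southwest of P₂, a monotone path through both must visit P₁ then P₂; paths through both = C(24, 10)·C(2, 1)·C(8, 4) = 274575840. Avoid both = 1855967520 − 494236512 − 540831200 + 274575840 = 1095475648.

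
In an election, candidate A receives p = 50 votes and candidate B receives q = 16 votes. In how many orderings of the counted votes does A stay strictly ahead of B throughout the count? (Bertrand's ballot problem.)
Strict-lead orderings = 440671237120764

Total orderings of the 66 votes with 50 for A: C(66, 50) = 855420636763836. By the Bertrand ballot formula (Cycle Lemma / reflection principle), the number of orderings in which A is strictly ahead of B throughout is (p − q)/(p + q) · C(p + q, p) = (50 − 16)/(50 + 16) · 855420636763836 = 440671237120764.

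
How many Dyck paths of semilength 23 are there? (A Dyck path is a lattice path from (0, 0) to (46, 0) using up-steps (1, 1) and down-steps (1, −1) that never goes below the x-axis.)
C_23 = 343059613650

These Dyck paths are counted by the Catalan number C_n = (1/(n + 1)) · C(2n, n). For n = 23: C_23 = (1/24) · C(46, 23) = 8233430727600/24 = 343059613650.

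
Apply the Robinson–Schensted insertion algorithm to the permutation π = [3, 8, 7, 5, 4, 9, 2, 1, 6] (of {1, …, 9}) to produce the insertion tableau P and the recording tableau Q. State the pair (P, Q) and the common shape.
P = [1, 4, 6] / [2, 9] / [3] / [5] / [7] / [8];  Q = [1, 2, 6] / [3, 9] / [4] / [5] / [7] / [8];  common shape = (3, 2, 1, 1, 1, 1)

Row-insert the values π_1, π_2, … into P one at a time, bumping the leftmost entry strictly greater than the inserted value down to the next row. The recording tableau Q records, in position (i, j), the step at which that cell was added to P.
  Insert 3 (step 1): P = [3];  Q = [1]
  Insert 8 (step 2): P = [3, 8];  Q = [1, 2]
  Insert 7 (step 3): P = [3, 7] / [8];  Q = [1, 2] / [3]
  Insert 5 (step 4): P = [3, 5] / [7] / [8];  Q = [1, 2] / [3] / [4]
  Insert 4 (step 5): P = [3, 4] / [5] / [7] / [8];  Q = [1, 2] / [3] / [4] / [5]
  Insert 9 (step 6): P = [3, 4, 9] / [5] / [7] / [8];  Q = [1, 2, 6] / [3] / [4] / [5]
  Insert 2 (step 7): P = [2, 4, 9] / [3] / [5] / [7] / [8];  Q = [1, 2, 6] / [3] / [4] / [5] / [7]
  Insert 1 (step 8): P = [1, 4, 9] / [2] / [3] / [5] / [7] / [8];  Q = [1, 2, 6] / [3] / [4] / [5] / [7] / [8]
  Insert 6 (step 9): P = [1, 4, 6] / [2, 9] / [3] / [5] / [7] / [8];  Q = [1, 2, 6] / [3, 9] / [4] / [5] / [7] / [8]
Final shape: (3, 2, 1, 1, 1, 1).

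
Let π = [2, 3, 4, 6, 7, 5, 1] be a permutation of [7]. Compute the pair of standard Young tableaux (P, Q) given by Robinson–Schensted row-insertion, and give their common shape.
P = [1, 3, 4, 5, 7] / [2] / [6];  Q = [1, 2, 3, 4, 5] / [6] / [7];  common shape = (5, 1, 1)

Row-insert the values π_1, π_2, … into P one at a time, bumping the leftmost entry strictly greater than the inserted value down to the next row. The recording tableau Q records, in position (i, j), the step at which that cell was added to P.
  Insert 2 (step 1): P = [2];  Q = [1]
  Insert 3 (step 2): P = [2, 3];  Q = [1, 2]
  Insert 4 (step 3): P = [2, 3, 4];  Q = [1, 2, 3]
  Insert 6 (step 4): P = [2, 3, 4, 6];  Q = [1, 2, 3, 4]
  Insert 7 (step 5): P = [2, 3, 4, 6, 7];  Q = [1, 2, 3, 4, 5]
  Insert 5 (step 6): P = [2, 3, 4, 5, 7] / [6];  Q = [1, 2, 3, 4, 5] / [6]
  Insert 1 (step 7): P = [1, 3, 4, 5, 7] / [2] / [6];  Q = [1, 2, 3, 4, 5] / [6] / [7]
Final shape: (5, 1, 1).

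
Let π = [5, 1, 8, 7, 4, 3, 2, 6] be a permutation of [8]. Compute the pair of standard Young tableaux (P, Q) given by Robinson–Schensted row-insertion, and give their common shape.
P = [1, 2, 6] / [3, 7] / [4] / [5] / [8];  Q = [1, 3, 8] / [2, 4] / [5] / [6] / [7];  common shape = (3, 2, 1, 1, 1)

Row-insert the values π_1, π_2, … into P one at a time, bumping the leftmost entry strictly greater than the inserted value down to the next row. The recording tableau Q records, in position (i, j), the step at which that cell was added to P.
  Insert 5 (step 1): P = [5];  Q = [1]
  Insert 1 (step 2): P = [1] / [5];  Q = [1] / [2]
  Insert 8 (step 3): P = [1, 8] / [5];  Q = [1, 3] / [2]
  Insert 7 (step 4): P = [1, 7] / [5, 8];  Q = [1, 3] / [2, 4]
  Insert 4 (step 5): P = [1, 4] / [5, 7] / [8];  Q = [1, 3] / [2, 4] / [5]
  Insert 3 (step 6): P = [1, 3] / [4, 7] / [5] / [8];  Q = [1, 3] / [2, 4] / [5] / [6]
  Insert 2 (step 7): P = [1, 2] / [3, 7] / [4] / [5] / [8];  Q = [1, 3] / [2, 4] / [5] / [6] / [7]
  Insert 6 (step 8): P = [1, 2, 6] / [3, 7] / [4] / [5] / [8];  Q = [1, 3, 8] / [2, 4] / [5] / [6] / [7]
Final shape: (3, 2, 1, 1, 1).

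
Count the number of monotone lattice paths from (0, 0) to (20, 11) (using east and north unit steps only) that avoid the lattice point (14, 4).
Number of paths = 79421355

Total paths from (0, 0) to (20, 11): C(31, 20) = 84672315. Paths through (14, 4): (paths (0, 0) → (14, 4)) × (paths (14, 4) → (20, 11)) = C(18, 14) · C(13, 6) = 3060 · 1716 = 5250960. Avoidance count = 84672315 − 5250960 = 79421355.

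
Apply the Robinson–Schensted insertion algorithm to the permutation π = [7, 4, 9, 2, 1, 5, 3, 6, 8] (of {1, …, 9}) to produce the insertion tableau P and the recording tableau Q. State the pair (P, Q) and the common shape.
P = [1, 3, 6, 8] / [2, 5] / [4, 9] / [7];  Q = [1, 3, 8, 9] / [2, 6] / [4, 7] / [5];  common shape = (4, 2, 2, 1)

Row-insert the values π_1, π_2, … into P one at a time, bumping the leftmost entry strictly greater than the inserted value down to the next row. The recording tableau Q records, in position (i, j), the step at which that cell was added to P.
  Insert 7 (step 1): P = [7];  Q = [1]
  Insert 4 (step 2): P = [4] / [7];  Q = [1] / [2]
  Insert 9 (step 3): P = [4, 9] / [7];  Q = [1, 3] / [2]
  Insert 2 (step 4): P = [2, 9] / [4] / [7];  Q = [1, 3] / [2] / [4]
  Insert 1 (step 5): P = [1, 9] / [2] / [4] / [7];  Q = [1, 3] / [2] / [4] / [5]
  Insert 5 (step 6): P = [1, 5] / [2, 9] / [4] / [7];  Q = [1, 3] / [2, 6] / [4] / [5]
  Insert 3 (step 7): P = [1, 3] / [2, 5] / [4, 9] / [7];  Q = [1, 3] / [2, 6] / [4, 7] / [5]
  Insert 6 (step 8): P = [1, 3, 6] / [2, 5] / [4, 9] / [7];  Q = [1, 3, 8] / [2, 6] / [4, 7] / [5]
  Insert 8 (step 9): P = [1, 3, 6, 8] / [2, 5] / [4, 9] / [7];  Q = [1, 3, 8, 9] / [2, 6] / [4, 7] / [5]
Final shape: (4, 2, 2, 1).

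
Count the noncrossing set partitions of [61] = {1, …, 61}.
C_61 = 6182127958584855650487080847216336

These noncrossing partitions are counted by the Catalan number C_n = (1/(n + 1)) · C(2n, n). For n = 61: C_61 = (1/62) · C(122, 61) = 383291933432261050330199012527412832/62 = 6182127958584855650487080847216336.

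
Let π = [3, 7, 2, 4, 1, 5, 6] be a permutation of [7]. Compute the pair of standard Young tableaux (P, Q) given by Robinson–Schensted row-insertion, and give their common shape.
P = [1, 4, 5, 6] / [2, 7] / [3];  Q = [1, 2, 6, 7] / [3, 4] / [5];  common shape = (4, 2, 1)

Row-insert the values π_1, π_2, … into P one at a time, bumping the leftmost entry strictly greater than the inserted value down to the next row. The recording tableau Q records, in position (i, j), the step at which that cell was added to P.
  Insert 3 (step 1): P = [3];  Q = [1]
  Insert 7 (step 2): P = [3, 7];  Q = [1, 2]
  Insert 2 (step 3): P = [2, 7] / [3];  Q = [1, 2] / [3]
  Insert 4 (step 4): P = [2, 4] / [3, 7];  Q = [1, 2] / [3, 4]
  Insert 1 (step 5): P = [1, 4] / [2, 7] / [3];  Q = [1, 2] / [3, 4] / [5]
  Insert 5 (step 6): P = [1, 4, 5] / [2, 7] / [3];  Q = [1, 2, 6] / [3, 4] / [5]
  Insert 6 (step 7): P = [1, 4, 5, 6] / [2, 7] / [3];  Q = [1, 2, 6, 7] / [3, 4] / [5]
Final shape: (4, 2, 1).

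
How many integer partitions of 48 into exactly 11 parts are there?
p(48, 11 parts) = 12866

Partitions of n into exactly k parts are in bijection with partitions of n − k into at most k parts (subtract 1 from each part). So p(48, exactly 11) = p(37, parts ≤ 11). Computing via the recurrence p(m, j) = p(m, j−1) + p(m−j, j) gives 12866.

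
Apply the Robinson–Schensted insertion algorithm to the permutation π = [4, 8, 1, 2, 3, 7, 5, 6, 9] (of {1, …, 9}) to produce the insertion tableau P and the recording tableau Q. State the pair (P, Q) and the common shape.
P = [1, 2, 3, 5, 6, 9] / [4, 7] / [8];  Q = [1, 2, 5, 6, 8, 9] / [3, 4] / [7];  common shape = (6, 2, 1)

Row-insert the values π_1, π_2, … into P one at a time, bumping the leftmost entry strictly greater than the inserted value down to the next row. The recording tableau Q records, in position (i, j), the step at which that cell was added to P.
  Insert 4 (step 1): P = [4];  Q = [1]
  Insert 8 (step 2): P = [4, 8];  Q = [1, 2]
  Insert 1 (step 3): P = [1, 8] / [4];  Q = [1, 2] / [3]
  Insert 2 (step 4): P = [1, 2] / [4, 8];  Q = [1, 2] / [3, 4]
  Insert 3 (step 5): P = [1, 2, 3] / [4, 8];  Q = [1, 2, 5] / [3, 4]
  Insert 7 (step 6): P = [1, 2, 3, 7] / [4, 8];  Q = [1, 2, 5, 6] / [3, 4]
  Insert 5 (step 7): P = [1, 2, 3, 5] / [4, 7] / [8];  Q = [1, 2, 5, 6] / [3, 4] / [7]
  Insert 6 (step 8): P = [1, 2, 3, 5, 6] / [4, 7] / [8];  Q = [1, 2, 5, 6, 8] / [3, 4] / [7]
  Insert 9 (step 9): P = [1, 2, 3, 5, 6, 9] / [4, 7] / [8];  Q = [1, 2, 5, 6, 8, 9] / [3, 4] / [7]
Final shape: (6, 2, 1).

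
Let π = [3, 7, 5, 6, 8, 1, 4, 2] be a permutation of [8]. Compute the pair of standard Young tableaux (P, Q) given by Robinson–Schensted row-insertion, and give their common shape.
P = [1, 2, 6, 8] / [3, 4] / [5] / [7];  Q = [1, 2, 4, 5] / [3, 7] / [6] / [8];  common shape = (4, 2, 1, 1)

Row-insert the values π_1, π_2, … into P one at a time, bumping the leftmost entry strictly greater than the inserted value down to the next row. The recording tableau Q records, in position (i, j), the step at which that cell was added to P.
  Insert 3 (step 1): P = [3];  Q = [1]
  Insert 7 (step 2): P = [3, 7];  Q = [1, 2]
  Insert 5 (step 3): P = [3, 5] / [7];  Q = [1, 2] / [3]
  Insert 6 (step 4): P = [3, 5, 6] / [7];  Q = [1, 2, 4] / [3]
  Insert 8 (step 5): P = [3, 5, 6, 8] / [7];  Q = [1, 2, 4, 5] / [3]
  Insert 1 (step 6): P = [1, 5, 6, 8] / [3] / [7];  Q = [1, 2, 4, 5] / [3] / [6]
  Insert 4 (step 7): P = [1, 4, 6, 8] / [3, 5] / [7];  Q = [1, 2, 4, 5] / [3, 7] / [6]
  Insert 2 (step 8): P = [1, 2, 6, 8] / [3, 4] / [5] / [7];  Q = [1, 2, 4, 5] / [3, 7] / [6] / [8]
Final shape: (4, 2, 1, 1).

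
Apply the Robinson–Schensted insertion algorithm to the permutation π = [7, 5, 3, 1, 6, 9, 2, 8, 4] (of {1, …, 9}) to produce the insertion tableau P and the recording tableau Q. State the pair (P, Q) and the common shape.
P = [1, 2, 4] / [3, 6, 8] / [5, 9] / [7];  Q = [1, 5, 6] / [2, 7, 8] / [3, 9] / [4];  common shape = (3, 3, 2, 1)

Row-insert the values π_1, π_2, … into P one at a time, bumping the leftmost entry strictly greater than the inserted value down to the next row. The recording tableau Q records, in position (i, j), the step at which that cell was added to P.
  Insert 7 (step 1): P = [7];  Q = [1]
  Insert 5 (step 2): P = [5] / [7];  Q = [1] / [2]
  Insert 3 (step 3): P = [3] / [5] / [7];  Q = [1] / [2] / [3]
  Insert 1 (step 4): P = [1] / [3] / [5] / [7];  Q = [1] / [2] / [3] / [4]
  Insert 6 (step 5): P = [1, 6] / [3] / [5] / [7];  Q = [1, 5] / [2] / [3] / [4]
  Insert 9 (step 6): P = [1, 6, 9] / [3] / [5] / [7];  Q = [1, 5, 6] / [2] / [3] / [4]
  Insert 2 (step 7): P = [1, 2, 9] / [3, 6] / [5] / [7];  Q = [1, 5, 6] / [2, 7] / [3] / [4]
  Insert 8 (step 8): P = [1, 2, 8] / [3, 6, 9] / [5] / [7];  Q = [1, 5, 6] / [2, 7, 8] / [3] / [4]
  Insert 4 (step 9): P = [1, 2, 4] / [3, 6, 8] / [5, 9] / [7];  Q = [1, 5, 6] / [2, 7, 8] / [3, 9] / [4]
Final shape: (3, 3, 2, 1).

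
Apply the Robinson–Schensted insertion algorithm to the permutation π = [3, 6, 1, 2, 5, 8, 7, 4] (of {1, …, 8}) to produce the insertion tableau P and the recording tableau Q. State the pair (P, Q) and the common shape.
P = [1, 2, 4, 7] / [3, 5, 8] / [6];  Q = [1, 2, 5, 6] / [3, 4, 7] / [8];  common shape = (4, 3, 1)

Row-insert the values π_1, π_2, … into P one at a time, bumping the leftmost entry strictly greater than the inserted value down to the next row. The recording tableau Q records, in position (i, j), the step at which that cell was added to P.
  Insert 3 (step 1): P = [3];  Q = [1]
  Insert 6 (step 2): P = [3, 6];  Q = [1, 2]
  Insert 1 (step 3): P = [1, 6] / [3];  Q = [1, 2] / [3]
  Insert 2 (step 4): P = [1, 2] / [3, 6];  Q = [1, 2] / [3, 4]
  Insert 5 (step 5): P = [1, 2, 5] / [3, 6];  Q = [1, 2, 5] / [3, 4]
  Insert 8 (step 6): P = [1, 2, 5, 8] / [3, 6];  Q = [1, 2, 5, 6] / [3, 4]
  Insert 7 (step 7): P = [1, 2, 5, 7] / [3, 6, 8];  Q = [1, 2, 5, 6] / [3, 4, 7]
  Insert 4 (step 8): P = [1, 2, 4, 7] / [3, 5, 8] / [6];  Q = [1, 2, 5, 6] / [3, 4, 7] / [8]
Final shape: (4, 3, 1).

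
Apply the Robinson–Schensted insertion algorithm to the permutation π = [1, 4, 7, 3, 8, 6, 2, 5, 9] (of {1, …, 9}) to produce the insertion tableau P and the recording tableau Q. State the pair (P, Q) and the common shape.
P = [1, 2, 5, 8, 9] / [3, 6] / [4, 7];  Q = [1, 2, 3, 5, 9] / [4, 6] / [7, 8];  common shape = (5, 2, 2)

Row-insert the values π_1, π_2, … into P one at a time, bumping the leftmost entry strictly greater than the inserted value down to the next row. The recording tableau Q records, in position (i, j), the step at which that cell was added to P.
  Insert 1 (step 1): P = [1];  Q = [1]
  Insert 4 (step 2): P = [1, 4];  Q = [1, 2]
  Insert 7 (step 3): P = [1, 4, 7];  Q = [1, 2, 3]
  Insert 3 (step 4): P = [1, 3, 7] / [4];  Q = [1, 2, 3] / [4]
  Insert 8 (step 5): P = [1, 3, 7, 8] / [4];  Q = [1, 2, 3, 5] / [4]
  Insert 6 (step 6): P = [1, 3, 6, 8] / [4, 7];  Q = [1, 2, 3, 5] / [4, 6]
  Insert 2 (step 7): P = [1, 2, 6, 8] / [3, 7] / [4];  Q = [1, 2, 3, 5] / [4, 6] / [7]
  Insert 5 (step 8): P = [1, 2, 5, 8] / [3, 6] / [4, 7];  Q = [1, 2, 3, 5] / [4, 6] / [7, 8]
  Insert 9 (step 9): P = [1, 2, 5, 8, 9] / [3, 6] / [4, 7];  Q = [1, 2, 3, 5, 9] / [4, 6] / [7, 8]
Final shape: (5, 2, 2).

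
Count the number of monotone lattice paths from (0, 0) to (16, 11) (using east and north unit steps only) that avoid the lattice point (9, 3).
Number of paths = 11622195

Total paths from (0, 0) to (16, 11): C(27, 16) = 13037895. Paths through (9, 3): (paths (0, 0) → (9, 3)) × (paths (9, 3) → (16, 11)) = C(12, 9) · C(15, 7) = 220 · 6435 = 1415700. Avoidance count = 13037895 − 1415700 = 11622195.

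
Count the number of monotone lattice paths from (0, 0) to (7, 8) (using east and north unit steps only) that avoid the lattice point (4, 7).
Number of paths = 5115

Total paths from (0, 0) to (7, 8): C(15, 7) = 6435. Paths through (4, 7): (paths (0, 0) → (4, 7)) × (paths (4, 7) → (7, 8)) = C(11, 4) · C(4, 3) = 330 · 4 = 1320. Avoidance count = 6435 − 1320 = 5115.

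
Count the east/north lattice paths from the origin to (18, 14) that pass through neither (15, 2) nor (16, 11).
Number of paths = 341008370

Inclusion–exclusion. Total paths: C(32, 18) = 471435600. Through P₁: C(17, 15)·C(15, 3) = 61880. Through P₂: C(27, 16)·C(5, 2) = 130378950. Since P₁ is strictly southwest of P₂, a monotone path through both must visit P₁ then P₂; paths through both = C(17, 15)·C(10, 1)·C(5, 2) = 13600. Avoid both = 471435600 − 61880 − 130378950 + 13600 = 341008370.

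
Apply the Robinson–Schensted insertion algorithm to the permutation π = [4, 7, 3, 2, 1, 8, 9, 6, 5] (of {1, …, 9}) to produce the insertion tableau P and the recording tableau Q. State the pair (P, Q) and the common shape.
P = [1, 5, 8, 9] / [2, 6] / [3, 7] / [4];  Q = [1, 2, 6, 7] / [3, 8] / [4, 9] / [5];  common shape = (4, 2, 2, 1)

Row-insert the values π_1, π_2, … into P one at a time, bumping the leftmost entry strictly greater than the inserted value down to the next row. The recording tableau Q records, in position (i, j), the step at which that cell was added to P.
  Insert 4 (step 1): P = [4];  Q = [1]
  Insert 7 (step 2): P = [4, 7];  Q = [1, 2]
  Insert 3 (step 3): P = [3, 7] / [4];  Q = [1, 2] / [3]
  Insert 2 (step 4): P = [2, 7] / [3] / [4];  Q = [1, 2] / [3] / [4]
  Insert 1 (step 5): P = [1, 7] / [2] / [3] / [4];  Q = [1, 2] / [3] / [4] / [5]
  Insert 8 (step 6): P = [1, 7, 8] / [2] / [3] / [4];  Q = [1, 2, 6] / [3] / [4] / [5]
  Insert 9 (step 7): P = [1, 7, 8, 9] / [2] / [3] / [4];  Q = [1, 2, 6, 7] / [3] / [4] / [5]
  Insert 6 (step 8): P = [1, 6, 8, 9] / [2, 7] / [3] / [4];  Q = [1, 2, 6, 7] / [3, 8] / [4] / [5]
  Insert 5 (step 9): P = [1, 5, 8, 9] / [2, 6] / [3, 7] / [4];  Q = [1, 2, 6, 7] / [3, 8] / [4, 9] / [5]
Final shape: (4, 2, 2, 1).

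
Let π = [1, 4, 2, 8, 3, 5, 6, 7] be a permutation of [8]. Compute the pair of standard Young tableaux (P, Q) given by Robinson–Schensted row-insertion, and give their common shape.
P = [1, 2, 3, 5, 6, 7] / [4, 8];  Q = [1, 2, 4, 6, 7, 8] / [3, 5];  common shape = (6, 2)

Row-insert the values π_1, π_2, … into P one at a time, bumping the leftmost entry strictly greater than the inserted value down to the next row. The recording tableau Q records, in position (i, j), the step at which that cell was added to P.
  Insert 1 (step 1): P = [1];  Q = [1]
  Insert 4 (step 2): P = [1, 4];  Q = [1, 2]
  Insert 2 (step 3): P = [1, 2] / [4];  Q = [1, 2] / [3]
  Insert 8 (step 4): P = [1, 2, 8] / [4];  Q = [1, 2, 4] / [3]
  Insert 3 (step 5): P = [1, 2, 3] / [4, 8];  Q = [1, 2, 4] / [3, 5]
  Insert 5 (step 6): P = [1, 2, 3, 5] / [4, 8];  Q = [1, 2, 4, 6] / [3, 5]
  Insert 6 (step 7): P = [1, 2, 3, 5, 6] / [4, 8];  Q = [1, 2, 4, 6, 7] / [3, 5]
  Insert 7 (step 8): P = [1, 2, 3, 5, 6, 7] / [4, 8];  Q = [1, 2, 4, 6, 7, 8] / [3, 5]
Final shape: (6, 2).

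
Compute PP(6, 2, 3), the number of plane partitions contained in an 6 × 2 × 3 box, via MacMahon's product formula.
PP(6, 2, 3) = 2520

Evaluate the triple product over i = 1..6, j = 1..2, k = 1..3. The factors are (2/1) · (3/2) · (4/3) · (3/2) · (4/3) · (5/4) · (3/2) · (4/3) · … (36 factors total). The numerators and denominators telescope so the product is an integer; carrying out the multiplication exactly gives PP(6, 2, 3) = 2520.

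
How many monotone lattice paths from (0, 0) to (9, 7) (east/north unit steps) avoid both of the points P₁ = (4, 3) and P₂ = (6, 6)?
Number of paths = 4734

Inclusion–exclusion. Total paths: C(16, 9) = 11440. Through P₁: C(7, 4)·C(9, 5) = 4410. Through P₂: C(12, 6)·C(4, 3) = 3696. Since P₁ is strictly southwest of P₂, a monotone path through both must visit P₁ then P₂; paths through both = C(7, 4)·C(5, 2)·C(4, 3) = 1400. Avoid both = 11440 − 4410 − 3696 + 1400 = 4734.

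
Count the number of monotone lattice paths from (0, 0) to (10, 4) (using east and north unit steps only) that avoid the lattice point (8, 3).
Number of paths = 506

Total paths from (0, 0) to (10, 4): C(14, 10) = 1001. Paths through (8, 3): (paths (0, 0) → (8, 3)) × (paths (8, 3) → (10, 4)) = C(11, 8) · C(3, 2) = 165 · 3 = 495. Avoidance count = 1001 − 495 = 506.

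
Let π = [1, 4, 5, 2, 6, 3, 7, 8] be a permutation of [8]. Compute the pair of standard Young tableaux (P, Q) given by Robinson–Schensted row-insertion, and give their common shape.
P = [1, 2, 3, 6, 7, 8] / [4, 5];  Q = [1, 2, 3, 5, 7, 8] / [4, 6];  common shape = (6, 2)

Row-insert the values π_1, π_2, … into P one at a time, bumping the leftmost entry strictly greater than the inserted value down to the next row. The recording tableau Q records, in position (i, j), the step at which that cell was added to P.
  Insert 1 (step 1): P = [1];  Q = [1]
  Insert 4 (step 2): P = [1, 4];  Q = [1, 2]
  Insert 5 (step 3): P = [1, 4, 5];  Q = [1, 2, 3]
  Insert 2 (step 4): P = [1, 2, 5] / [4];  Q = [1, 2, 3] / [4]
  Insert 6 (step 5): P = [1, 2, 5, 6] / [4];  Q = [1, 2, 3, 5] / [4]
  Insert 3 (step 6): P = [1, 2, 3, 6] / [4, 5];  Q = [1, 2, 3, 5] / [4, 6]
  Insert 7 (step 7): P = [1, 2, 3, 6, 7] / [4, 5];  Q = [1, 2, 3, 5, 7] / [4, 6]
  Insert 8 (step 8): P = [1, 2, 3, 6, 7, 8] / [4, 5];  Q = [1, 2, 3, 5, 7, 8] / [4, 6]
Final shape: (6, 2).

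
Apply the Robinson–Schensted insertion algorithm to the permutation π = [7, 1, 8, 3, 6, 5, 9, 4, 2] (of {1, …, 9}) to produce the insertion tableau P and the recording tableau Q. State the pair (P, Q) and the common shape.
P = [1, 2, 4, 9] / [3, 8] / [5] / [6] / [7];  Q = [1, 3, 5, 7] / [2, 4] / [6] / [8] / [9];  common shape = (4, 2, 1, 1, 1)

Row-insert the values π_1, π_2, … into P one at a time, bumping the leftmost entry strictly greater than the inserted value down to the next row. The recording tableau Q records, in position (i, j), the step at which that cell was added to P.
  Insert 7 (step 1): P = [7];  Q = [1]
  Insert 1 (step 2): P = [1] / [7];  Q = [1] / [2]
  Insert 8 (step 3): P = [1, 8] / [7];  Q = [1, 3] / [2]
  Insert 3 (step 4): P = [1, 3] / [7, 8];  Q = [1, 3] / [2, 4]
  Insert 6 (step 5): P = [1, 3, 6] / [7, 8];  Q = [1, 3, 5] / [2, 4]
  Insert 5 (step 6): P = [1, 3, 5] / [6, 8] / [7];  Q = [1, 3, 5] / [2, 4] / [6]
  Insert 9 (step 7): P = [1, 3, 5, 9] / [6, 8] / [7];  Q = [1, 3, 5, 7] / [2, 4] / [6]
  Insert 4 (step 8): P = [1, 3, 4, 9] / [5, 8] / [6] / [7];  Q = [1, 3, 5, 7] / [2, 4] / [6] / [8]
  Insert 2 (step 9): P = [1, 2, 4, 9] / [3, 8] / [5] / [6] / [7];  Q = [1, 3, 5, 7] / [2, 4] / [6] / [8] / [9]
Final shape: (4, 2, 1, 1, 1).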